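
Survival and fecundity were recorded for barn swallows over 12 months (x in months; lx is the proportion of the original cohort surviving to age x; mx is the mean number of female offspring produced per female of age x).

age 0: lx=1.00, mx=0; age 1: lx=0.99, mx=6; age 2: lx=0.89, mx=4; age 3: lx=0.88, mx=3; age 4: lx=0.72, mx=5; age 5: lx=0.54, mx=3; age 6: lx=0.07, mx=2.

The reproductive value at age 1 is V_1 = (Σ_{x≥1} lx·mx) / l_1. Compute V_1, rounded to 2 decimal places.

17.68

lx·mx for x ≥ 1: 5.94, 3.56, 2.64, 3.6, 1.62, 0.14 → sum = 17.5
V_1 = 17.5 / l_1 = 17.5 / 0.99 = 17.676768… → 17.68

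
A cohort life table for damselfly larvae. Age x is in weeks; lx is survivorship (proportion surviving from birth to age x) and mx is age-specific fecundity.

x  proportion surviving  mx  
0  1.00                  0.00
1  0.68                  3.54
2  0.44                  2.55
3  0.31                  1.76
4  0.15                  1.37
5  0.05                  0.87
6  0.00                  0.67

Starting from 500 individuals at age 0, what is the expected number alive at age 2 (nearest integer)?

220

Expected survivors = N0 · l_2 = 500 × 0.44 = 220 → 220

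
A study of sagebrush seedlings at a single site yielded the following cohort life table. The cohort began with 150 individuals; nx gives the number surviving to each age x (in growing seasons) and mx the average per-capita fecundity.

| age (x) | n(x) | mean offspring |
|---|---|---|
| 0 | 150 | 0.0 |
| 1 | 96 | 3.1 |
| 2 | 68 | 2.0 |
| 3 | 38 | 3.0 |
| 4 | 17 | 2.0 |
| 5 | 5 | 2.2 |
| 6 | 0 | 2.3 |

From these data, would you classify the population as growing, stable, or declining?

growing

lx = nx/n0 = nx/150: 1, 0.64, 0.45333…, 0.25333…, 0.11333…, 0.03333…, 0
R0 = Σ lx·mx = 0 + 1.984 + 0.906667… + 0.76… + 0.226667… + 0.073333… + 0 = 3.950667…
R0 > 1, so the population is growing.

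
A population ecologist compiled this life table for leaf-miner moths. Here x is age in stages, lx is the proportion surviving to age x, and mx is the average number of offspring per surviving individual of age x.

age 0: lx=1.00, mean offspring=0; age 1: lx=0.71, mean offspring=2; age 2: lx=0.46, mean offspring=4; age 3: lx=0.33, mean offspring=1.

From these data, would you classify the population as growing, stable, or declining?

growing

R0 = Σ lx·mx = 0 + 1.42 + 1.84 + 0.33 = 3.59
R0 > 1, so the population is growing.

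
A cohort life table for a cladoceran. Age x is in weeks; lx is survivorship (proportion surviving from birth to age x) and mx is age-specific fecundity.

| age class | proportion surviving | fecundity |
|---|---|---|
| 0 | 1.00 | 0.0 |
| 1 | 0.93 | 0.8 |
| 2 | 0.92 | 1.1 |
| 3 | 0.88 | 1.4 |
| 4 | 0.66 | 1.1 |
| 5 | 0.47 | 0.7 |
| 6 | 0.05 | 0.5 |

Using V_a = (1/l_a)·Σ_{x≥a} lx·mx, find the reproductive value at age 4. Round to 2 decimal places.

lx·mx for x ≥ 4: 0.726, 0.329, 0.025 → sum = 1.08
V_4 = 1.08 / l_4 = 1.08 / 0.66 = 1.636364… → 1.64

1.64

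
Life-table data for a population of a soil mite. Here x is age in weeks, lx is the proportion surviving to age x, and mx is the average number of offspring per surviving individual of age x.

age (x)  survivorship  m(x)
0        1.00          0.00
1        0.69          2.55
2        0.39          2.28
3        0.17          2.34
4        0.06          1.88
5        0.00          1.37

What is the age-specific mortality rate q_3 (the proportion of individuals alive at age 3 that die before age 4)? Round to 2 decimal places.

q_3 = (l_3 − l_4) / l_3 = (0.17 − 0.06) / 0.17
     = 0.11 / 0.17 = 0.647059… → 0.65

0.65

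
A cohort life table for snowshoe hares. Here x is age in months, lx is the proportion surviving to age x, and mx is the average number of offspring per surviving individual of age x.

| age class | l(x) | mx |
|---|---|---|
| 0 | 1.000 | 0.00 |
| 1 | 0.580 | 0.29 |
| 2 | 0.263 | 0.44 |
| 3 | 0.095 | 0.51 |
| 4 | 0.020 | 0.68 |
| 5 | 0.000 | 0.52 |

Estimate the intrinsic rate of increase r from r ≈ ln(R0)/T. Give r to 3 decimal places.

R0 = Σ lx·mx = 0 + 0.1682 + 0.11572 + 0.04845 + 0.0136 + 0 = 0.34597
Σ x·lx·mx = 0.59939; T = 0.59939/0.34597 = 1.73249…
r ≈ ln(R0)/T = ln(0.34597)/1.73249… = -0.61265… → -0.613

-0.613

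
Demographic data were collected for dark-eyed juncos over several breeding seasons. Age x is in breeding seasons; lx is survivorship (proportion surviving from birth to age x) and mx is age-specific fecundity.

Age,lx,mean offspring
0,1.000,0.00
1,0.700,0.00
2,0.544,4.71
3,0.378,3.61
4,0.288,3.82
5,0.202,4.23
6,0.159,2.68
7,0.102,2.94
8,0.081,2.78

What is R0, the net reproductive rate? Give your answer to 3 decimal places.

lx·mx by age: 0, 0, 2.56224, 1.36458, 1.10016, 0.85446, 0.42612, 0.29988, 0.22518
R0 = Σ lx·mx = 6.83262 → 6.833

6.833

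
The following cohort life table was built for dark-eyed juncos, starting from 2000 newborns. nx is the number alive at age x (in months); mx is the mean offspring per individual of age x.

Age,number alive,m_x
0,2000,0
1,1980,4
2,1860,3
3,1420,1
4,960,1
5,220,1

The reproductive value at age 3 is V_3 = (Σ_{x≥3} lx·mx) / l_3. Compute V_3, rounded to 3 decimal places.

1.831

lx = nx/n0 = nx/2000: 1, 0.99, 0.93, 0.71, 0.48, 0.11
lx·mx for x ≥ 3: 0.71, 0.48, 0.11 → sum = 1.3
V_3 = 1.3 / l_3 = 1.3 / 0.71 = 1.830986… → 1.831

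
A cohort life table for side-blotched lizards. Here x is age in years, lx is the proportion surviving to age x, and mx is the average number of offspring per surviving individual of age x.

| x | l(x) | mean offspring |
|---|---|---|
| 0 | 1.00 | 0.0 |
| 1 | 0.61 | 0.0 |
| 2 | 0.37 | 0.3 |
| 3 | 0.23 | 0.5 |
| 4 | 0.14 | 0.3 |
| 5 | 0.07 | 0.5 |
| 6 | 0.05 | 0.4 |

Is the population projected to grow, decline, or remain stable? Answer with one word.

declining

R0 = Σ lx·mx = 0 + 0 + 0.111 + 0.115 + 0.042 + 0.035 + 0.02 = 0.323
R0 < 1, so the population is declining.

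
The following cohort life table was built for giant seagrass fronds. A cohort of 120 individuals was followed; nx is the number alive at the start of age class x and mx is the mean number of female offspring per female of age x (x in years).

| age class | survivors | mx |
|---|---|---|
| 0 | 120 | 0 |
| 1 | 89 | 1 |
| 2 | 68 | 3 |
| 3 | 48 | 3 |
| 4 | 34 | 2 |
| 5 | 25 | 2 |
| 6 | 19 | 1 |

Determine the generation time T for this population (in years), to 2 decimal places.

2.73

lx = nx/n0 = nx/120: 1, 0.74167…, 0.56667…, 0.4, 0.28333…, 0.20833…, 0.15833…
lx·mx: 0, 0.741667…, 1.7…, 1.2, 0.566667…, 0.416667…, 0.158333… → R0 = 4.783333…
x·lx·mx: 0, 0.741667…, 3.4…, 3.6, 2.266667…, 2.083333…, 0.95… → Σ = 13.041667…
T = 13.041667… / 4.783333… = 2.726481… → 2.73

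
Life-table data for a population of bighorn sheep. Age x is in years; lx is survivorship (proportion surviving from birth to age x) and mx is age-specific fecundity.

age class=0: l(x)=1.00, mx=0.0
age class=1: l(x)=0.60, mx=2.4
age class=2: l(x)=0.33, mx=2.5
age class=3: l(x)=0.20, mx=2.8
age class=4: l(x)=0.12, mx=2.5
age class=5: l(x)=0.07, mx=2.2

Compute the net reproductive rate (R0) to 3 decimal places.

lx·mx by age: 0, 1.44, 0.825, 0.56, 0.3, 0.154
R0 = Σ lx·mx = 3.279 → 3.279

3.279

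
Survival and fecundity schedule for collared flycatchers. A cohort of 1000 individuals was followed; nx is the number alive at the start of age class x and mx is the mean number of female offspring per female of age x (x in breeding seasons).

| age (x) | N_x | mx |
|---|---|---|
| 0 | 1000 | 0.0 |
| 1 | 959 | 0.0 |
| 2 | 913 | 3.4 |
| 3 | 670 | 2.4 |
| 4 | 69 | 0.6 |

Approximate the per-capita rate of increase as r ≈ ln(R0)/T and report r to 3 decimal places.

lx = nx/n0 = nx/1000: 1, 0.959, 0.913, 0.67, 0.069
R0 = Σ lx·mx = 0 + 0 + 3.1042 + 1.608 + 0.0414 = 4.7536
Σ x·lx·mx = 11.198; T = 11.198/4.7536 = 2.35569…
r ≈ ln(R0)/T = ln(4.7536)/2.35569… = 0.66176… → 0.662

0.662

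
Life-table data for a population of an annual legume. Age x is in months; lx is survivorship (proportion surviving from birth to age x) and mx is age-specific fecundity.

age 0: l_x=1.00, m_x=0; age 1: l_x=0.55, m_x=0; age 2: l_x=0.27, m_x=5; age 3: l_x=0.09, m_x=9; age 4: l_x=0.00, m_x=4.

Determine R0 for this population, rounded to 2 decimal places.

lx·mx by age: 0, 0, 1.35, 0.81, 0
R0 = Σ lx·mx = 2.16 → 2.16

2.16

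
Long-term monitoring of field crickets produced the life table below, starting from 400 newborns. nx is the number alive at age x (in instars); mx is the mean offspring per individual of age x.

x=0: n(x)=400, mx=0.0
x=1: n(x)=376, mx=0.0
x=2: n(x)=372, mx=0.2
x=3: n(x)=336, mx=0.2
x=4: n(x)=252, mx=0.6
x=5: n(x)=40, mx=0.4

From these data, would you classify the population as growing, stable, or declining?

declining

lx = nx/n0 = nx/400: 1, 0.94, 0.93, 0.84, 0.63, 0.1
R0 = Σ lx·mx = 0 + 0 + 0.186 + 0.168 + 0.378 + 0.04 = 0.772
R0 < 1, so the population is declining.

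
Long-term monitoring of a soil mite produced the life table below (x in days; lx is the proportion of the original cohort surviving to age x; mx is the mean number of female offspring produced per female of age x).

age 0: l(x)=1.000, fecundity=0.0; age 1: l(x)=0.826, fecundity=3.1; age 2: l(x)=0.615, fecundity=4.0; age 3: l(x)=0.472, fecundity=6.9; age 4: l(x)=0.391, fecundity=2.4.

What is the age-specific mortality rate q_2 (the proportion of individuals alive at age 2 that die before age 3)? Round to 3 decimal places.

0.233

q_2 = (l_2 − l_3) / l_2 = (0.615 − 0.472) / 0.615
     = 0.143 / 0.615 = 0.23252… → 0.233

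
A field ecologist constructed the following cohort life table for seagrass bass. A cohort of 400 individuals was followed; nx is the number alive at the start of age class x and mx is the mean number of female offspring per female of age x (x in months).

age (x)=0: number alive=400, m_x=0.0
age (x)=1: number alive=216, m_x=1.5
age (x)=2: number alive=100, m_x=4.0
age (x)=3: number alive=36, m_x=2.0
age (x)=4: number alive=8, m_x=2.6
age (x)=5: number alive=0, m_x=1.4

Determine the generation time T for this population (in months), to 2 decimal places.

lx = nx/n0 = nx/400: 1, 0.54, 0.25, 0.09, 0.02, 0
lx·mx: 0, 0.81, 1, 0.18, 0.052, 0 → R0 = 2.042
x·lx·mx: 0, 0.81, 2, 0.54, 0.208, 0 → Σ = 3.558
T = 3.558 / 2.042 = 1.742409… → 1.74

1.74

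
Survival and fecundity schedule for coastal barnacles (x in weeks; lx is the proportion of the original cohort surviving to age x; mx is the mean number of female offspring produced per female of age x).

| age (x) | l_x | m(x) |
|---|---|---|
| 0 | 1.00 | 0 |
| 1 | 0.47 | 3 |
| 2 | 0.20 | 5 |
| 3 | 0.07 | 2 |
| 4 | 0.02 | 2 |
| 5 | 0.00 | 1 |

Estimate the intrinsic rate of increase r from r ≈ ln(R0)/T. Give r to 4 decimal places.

0.6177

R0 = Σ lx·mx = 0 + 1.41 + 1 + 0.14 + 0.04 + 0 = 2.59
Σ x·lx·mx = 3.99; T = 3.99/2.59 = 1.54054…
r ≈ ln(R0)/T = ln(2.59)/1.54054… = 0.617743… → 0.6177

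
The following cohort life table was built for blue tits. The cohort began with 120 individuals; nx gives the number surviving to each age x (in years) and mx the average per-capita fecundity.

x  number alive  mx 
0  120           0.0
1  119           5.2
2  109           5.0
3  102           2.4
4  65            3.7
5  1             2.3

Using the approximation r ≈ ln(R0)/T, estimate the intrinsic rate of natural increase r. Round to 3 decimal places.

lx = nx/n0 = nx/120: 1, 0.99167…, 0.90833…, 0.85, 0.54167…, 0.00833…
R0 = Σ lx·mx = 0 + 5.15667… + 4.54167… + 2.04 + 2.00417… + 0.01917… = 13.761667…
Σ x·lx·mx = 28.4725…; T = 28.4725…/13.761667… = 2.06897…
r ≈ ln(R0)/T = ln(13.761667…)/2.06897… = 1.26724… → 1.267

1.267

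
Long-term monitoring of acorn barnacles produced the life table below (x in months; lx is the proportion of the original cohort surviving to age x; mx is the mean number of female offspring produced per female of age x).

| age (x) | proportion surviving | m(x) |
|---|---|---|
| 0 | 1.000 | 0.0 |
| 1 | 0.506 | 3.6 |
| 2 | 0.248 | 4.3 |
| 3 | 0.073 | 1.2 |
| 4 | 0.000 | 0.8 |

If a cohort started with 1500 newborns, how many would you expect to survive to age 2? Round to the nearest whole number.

372

Expected survivors = N0 · l_2 = 1500 × 0.248 = 372 → 372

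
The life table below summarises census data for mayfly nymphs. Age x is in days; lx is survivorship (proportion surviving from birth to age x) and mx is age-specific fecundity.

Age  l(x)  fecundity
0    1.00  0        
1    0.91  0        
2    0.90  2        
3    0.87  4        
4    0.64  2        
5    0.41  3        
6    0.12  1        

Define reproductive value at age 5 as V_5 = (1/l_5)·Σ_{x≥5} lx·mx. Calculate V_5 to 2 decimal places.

3.29

lx·mx for x ≥ 5: 1.23, 0.12 → sum = 1.35
V_5 = 1.35 / l_5 = 1.35 / 0.41 = 3.292683… → 3.29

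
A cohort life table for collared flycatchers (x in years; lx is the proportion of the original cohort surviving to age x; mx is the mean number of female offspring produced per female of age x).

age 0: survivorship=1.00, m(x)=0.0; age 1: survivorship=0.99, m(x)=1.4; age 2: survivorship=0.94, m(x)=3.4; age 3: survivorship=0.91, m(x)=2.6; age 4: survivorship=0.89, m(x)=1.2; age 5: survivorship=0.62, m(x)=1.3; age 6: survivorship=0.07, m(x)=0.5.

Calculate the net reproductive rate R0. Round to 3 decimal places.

lx·mx by age: 0, 1.386, 3.196, 2.366, 1.068, 0.806, 0.035
R0 = Σ lx·mx = 8.857 → 8.857

8.857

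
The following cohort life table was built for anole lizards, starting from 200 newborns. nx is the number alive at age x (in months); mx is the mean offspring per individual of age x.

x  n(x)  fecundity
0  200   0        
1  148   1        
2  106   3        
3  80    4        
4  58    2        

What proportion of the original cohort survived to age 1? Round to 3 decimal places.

0.740

l_1 = n_1/n_0 = 148/200 = 0.74 → 0.740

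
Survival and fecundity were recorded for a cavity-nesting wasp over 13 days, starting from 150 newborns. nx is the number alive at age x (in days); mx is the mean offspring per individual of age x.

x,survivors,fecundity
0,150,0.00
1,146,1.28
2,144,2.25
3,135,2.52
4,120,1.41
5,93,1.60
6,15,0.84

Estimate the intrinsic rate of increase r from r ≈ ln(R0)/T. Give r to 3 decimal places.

lx = nx/n0 = nx/150: 1, 0.97333…, 0.96, 0.9, 0.8, 0.62, 0.1
R0 = Σ lx·mx = 0 + 1.24587… + 2.16 + 2.268 + 1.128 + 0.992 + 0.084 = 7.877867…
Σ x·lx·mx = 22.345867…; T = 22.345867…/7.877867… = 2.83654…
r ≈ ln(R0)/T = ln(7.877867…)/2.83654… = 0.72767… → 0.728

0.728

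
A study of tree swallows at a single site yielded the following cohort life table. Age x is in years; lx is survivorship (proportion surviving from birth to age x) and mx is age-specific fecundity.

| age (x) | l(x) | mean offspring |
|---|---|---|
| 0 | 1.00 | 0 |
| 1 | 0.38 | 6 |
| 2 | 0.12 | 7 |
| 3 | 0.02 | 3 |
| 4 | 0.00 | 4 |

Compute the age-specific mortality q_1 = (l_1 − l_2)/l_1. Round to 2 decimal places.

q_1 = (l_1 − l_2) / l_1 = (0.38 − 0.12) / 0.38
     = 0.26 / 0.38 = 0.684211… → 0.68

0.68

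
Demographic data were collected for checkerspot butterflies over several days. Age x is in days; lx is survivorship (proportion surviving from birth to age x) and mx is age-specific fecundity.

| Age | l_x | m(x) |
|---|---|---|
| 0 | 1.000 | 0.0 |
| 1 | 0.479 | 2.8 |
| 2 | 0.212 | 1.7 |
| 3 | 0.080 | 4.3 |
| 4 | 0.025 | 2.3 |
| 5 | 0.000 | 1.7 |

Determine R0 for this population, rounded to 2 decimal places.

lx·mx by age: 0, 1.3412, 0.3604, 0.344, 0.0575, 0
R0 = Σ lx·mx = 2.1031 → 2.10

2.10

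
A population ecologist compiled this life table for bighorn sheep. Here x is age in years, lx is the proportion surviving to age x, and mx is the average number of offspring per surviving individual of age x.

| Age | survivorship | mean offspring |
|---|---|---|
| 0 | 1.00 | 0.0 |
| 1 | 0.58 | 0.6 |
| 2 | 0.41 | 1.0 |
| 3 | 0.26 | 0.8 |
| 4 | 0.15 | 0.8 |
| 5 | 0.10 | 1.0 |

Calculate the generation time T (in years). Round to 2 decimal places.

lx·mx: 0, 0.348, 0.41, 0.208, 0.12, 0.1 → R0 = 1.186
x·lx·mx: 0, 0.348, 0.82, 0.624, 0.48, 0.5 → Σ = 2.772
T = 2.772 / 1.186 = 2.337268… → 2.34

2.34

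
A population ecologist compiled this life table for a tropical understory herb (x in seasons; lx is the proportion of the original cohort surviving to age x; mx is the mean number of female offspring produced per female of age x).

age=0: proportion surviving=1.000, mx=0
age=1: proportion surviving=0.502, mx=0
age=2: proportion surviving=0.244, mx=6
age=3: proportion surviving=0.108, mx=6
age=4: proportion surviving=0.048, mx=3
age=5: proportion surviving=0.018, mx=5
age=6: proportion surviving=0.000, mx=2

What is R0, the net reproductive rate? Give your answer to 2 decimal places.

lx·mx by age: 0, 0, 1.464, 0.648, 0.144, 0.09, 0
R0 = Σ lx·mx = 2.346 → 2.35

2.35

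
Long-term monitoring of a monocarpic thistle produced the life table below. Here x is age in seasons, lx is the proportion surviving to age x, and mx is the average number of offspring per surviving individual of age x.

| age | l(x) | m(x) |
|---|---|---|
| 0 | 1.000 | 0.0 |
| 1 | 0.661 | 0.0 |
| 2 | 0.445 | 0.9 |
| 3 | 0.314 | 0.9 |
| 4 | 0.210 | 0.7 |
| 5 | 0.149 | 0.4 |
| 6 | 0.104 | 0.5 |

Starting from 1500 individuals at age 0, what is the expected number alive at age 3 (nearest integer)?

Expected survivors = N0 · l_3 = 1500 × 0.314 = 471 → 471

471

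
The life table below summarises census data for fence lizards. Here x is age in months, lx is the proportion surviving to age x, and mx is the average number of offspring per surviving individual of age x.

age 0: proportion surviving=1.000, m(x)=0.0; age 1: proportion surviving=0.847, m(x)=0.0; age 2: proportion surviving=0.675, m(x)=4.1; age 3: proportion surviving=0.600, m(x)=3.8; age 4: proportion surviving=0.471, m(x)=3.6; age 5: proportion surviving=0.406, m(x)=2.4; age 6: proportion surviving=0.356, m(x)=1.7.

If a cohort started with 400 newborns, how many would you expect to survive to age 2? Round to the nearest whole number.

Expected survivors = N0 · l_2 = 400 × 0.675 = 270 → 270

270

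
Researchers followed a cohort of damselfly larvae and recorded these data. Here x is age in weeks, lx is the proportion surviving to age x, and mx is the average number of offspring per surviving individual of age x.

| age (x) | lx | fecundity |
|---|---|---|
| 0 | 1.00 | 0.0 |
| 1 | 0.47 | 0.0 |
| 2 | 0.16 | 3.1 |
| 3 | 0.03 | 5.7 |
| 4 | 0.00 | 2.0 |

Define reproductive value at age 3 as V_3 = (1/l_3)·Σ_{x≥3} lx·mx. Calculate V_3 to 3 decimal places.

5.700

lx·mx for x ≥ 3: 0.171, 0 → sum = 0.171
V_3 = 0.171 / l_3 = 0.171 / 0.03 = 5.7 → 5.700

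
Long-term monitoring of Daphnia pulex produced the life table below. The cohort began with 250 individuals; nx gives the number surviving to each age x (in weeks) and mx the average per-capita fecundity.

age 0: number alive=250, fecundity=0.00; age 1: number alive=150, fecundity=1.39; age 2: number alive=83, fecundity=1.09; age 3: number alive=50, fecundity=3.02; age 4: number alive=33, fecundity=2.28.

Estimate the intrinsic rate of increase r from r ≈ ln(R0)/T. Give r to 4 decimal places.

lx = nx/n0 = nx/250: 1, 0.6, 0.332, 0.2, 0.132
R0 = Σ lx·mx = 0 + 0.834 + 0.36188 + 0.604 + 0.30096 = 2.10084
Σ x·lx·mx = 4.5736; T = 4.5736/2.10084 = 2.17703…
r ≈ ln(R0)/T = ln(2.10084)/2.17703… = 0.340986… → 0.3410

0.3410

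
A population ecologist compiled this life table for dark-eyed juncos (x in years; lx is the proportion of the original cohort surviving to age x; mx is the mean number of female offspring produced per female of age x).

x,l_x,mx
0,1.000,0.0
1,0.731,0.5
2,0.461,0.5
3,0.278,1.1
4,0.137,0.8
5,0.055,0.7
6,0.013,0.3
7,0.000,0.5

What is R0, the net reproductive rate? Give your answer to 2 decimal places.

1.05

lx·mx by age: 0, 0.3655, 0.2305, 0.3058, 0.1096, 0.0385, 0.0039, 0
R0 = Σ lx·mx = 1.0538 → 1.05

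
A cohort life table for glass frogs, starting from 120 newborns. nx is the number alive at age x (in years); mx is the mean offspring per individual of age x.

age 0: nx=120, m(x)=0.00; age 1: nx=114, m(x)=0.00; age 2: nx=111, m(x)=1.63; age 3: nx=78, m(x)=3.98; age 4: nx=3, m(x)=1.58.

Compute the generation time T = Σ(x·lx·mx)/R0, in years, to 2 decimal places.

2.64

lx = nx/n0 = nx/120: 1, 0.95, 0.925, 0.65, 0.025
lx·mx: 0, 0, 1.50775, 2.587, 0.0395 → R0 = 4.13425
x·lx·mx: 0, 0, 3.0155, 7.761, 0.158 → Σ = 10.9345
T = 10.9345 / 4.13425 = 2.644857… → 2.64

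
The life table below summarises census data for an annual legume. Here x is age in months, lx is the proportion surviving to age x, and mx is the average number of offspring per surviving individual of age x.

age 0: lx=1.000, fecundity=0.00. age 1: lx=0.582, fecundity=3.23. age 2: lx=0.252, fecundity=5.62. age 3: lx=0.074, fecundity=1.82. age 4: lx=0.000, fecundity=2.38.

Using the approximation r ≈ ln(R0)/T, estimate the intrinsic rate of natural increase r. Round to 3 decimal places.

R0 = Σ lx·mx = 0 + 1.87986 + 1.41624 + 0.13468 + 0 = 3.43078
Σ x·lx·mx = 5.11638; T = 5.11638/3.43078 = 1.49132…
r ≈ ln(R0)/T = ln(3.43078)/1.49132… = 0.82664… → 0.827

0.827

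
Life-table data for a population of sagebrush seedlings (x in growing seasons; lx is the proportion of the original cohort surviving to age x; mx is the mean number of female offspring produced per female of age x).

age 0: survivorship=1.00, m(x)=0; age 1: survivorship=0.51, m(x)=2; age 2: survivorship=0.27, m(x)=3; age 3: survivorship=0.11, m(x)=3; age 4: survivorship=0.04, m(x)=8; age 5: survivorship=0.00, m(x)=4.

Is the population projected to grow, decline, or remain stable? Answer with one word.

growing

R0 = Σ lx·mx = 0 + 1.02 + 0.81 + 0.33 + 0.32 + 0 = 2.48
R0 > 1, so the population is growing.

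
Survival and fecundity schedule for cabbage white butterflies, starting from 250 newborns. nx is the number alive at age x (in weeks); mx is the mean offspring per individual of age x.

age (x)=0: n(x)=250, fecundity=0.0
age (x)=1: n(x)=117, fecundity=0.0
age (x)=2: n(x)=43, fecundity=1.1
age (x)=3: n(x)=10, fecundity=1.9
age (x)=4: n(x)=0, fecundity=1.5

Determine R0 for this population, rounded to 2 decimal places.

lx = nx/n0 = nx/250: 1, 0.468, 0.172, 0.04, 0
lx·mx by age: 0, 0, 0.1892, 0.076, 0
R0 = Σ lx·mx = 0.2652 → 0.27

0.27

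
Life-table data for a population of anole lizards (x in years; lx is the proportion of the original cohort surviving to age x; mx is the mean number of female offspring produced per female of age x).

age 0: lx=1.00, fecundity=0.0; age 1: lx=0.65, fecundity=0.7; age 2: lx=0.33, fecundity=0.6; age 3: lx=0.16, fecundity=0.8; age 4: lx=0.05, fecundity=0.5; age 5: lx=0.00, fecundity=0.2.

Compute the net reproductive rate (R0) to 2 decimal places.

lx·mx by age: 0, 0.455, 0.198, 0.128, 0.025, 0
R0 = Σ lx·mx = 0.806 → 0.81

0.81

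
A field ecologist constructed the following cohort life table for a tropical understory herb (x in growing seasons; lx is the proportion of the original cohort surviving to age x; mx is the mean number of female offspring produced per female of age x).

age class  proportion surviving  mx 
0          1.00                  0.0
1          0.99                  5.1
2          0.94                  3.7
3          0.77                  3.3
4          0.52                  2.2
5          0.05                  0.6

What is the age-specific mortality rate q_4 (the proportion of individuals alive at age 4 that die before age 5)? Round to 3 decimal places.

0.904

q_4 = (l_4 − l_5) / l_4 = (0.52 − 0.05) / 0.52
     = 0.47 / 0.52 = 0.903846… → 0.904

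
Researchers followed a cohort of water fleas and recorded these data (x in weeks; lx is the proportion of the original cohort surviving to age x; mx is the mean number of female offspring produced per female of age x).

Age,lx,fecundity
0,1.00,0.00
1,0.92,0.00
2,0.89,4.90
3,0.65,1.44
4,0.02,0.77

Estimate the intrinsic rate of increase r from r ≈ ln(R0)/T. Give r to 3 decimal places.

0.765

R0 = Σ lx·mx = 0 + 0 + 4.361 + 0.936 + 0.0154 = 5.3124
Σ x·lx·mx = 11.5916; T = 11.5916/5.3124 = 2.18199…
r ≈ ln(R0)/T = ln(5.3124)/2.18199… = 0.76538… → 0.765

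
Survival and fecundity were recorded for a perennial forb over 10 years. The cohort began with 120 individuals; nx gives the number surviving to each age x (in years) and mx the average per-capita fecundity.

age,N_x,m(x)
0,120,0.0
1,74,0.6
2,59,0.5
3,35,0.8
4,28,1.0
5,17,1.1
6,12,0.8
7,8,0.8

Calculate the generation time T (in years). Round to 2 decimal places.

3.01

lx = nx/n0 = nx/120: 1, 0.61667…, 0.49167…, 0.29167…, 0.23333…, 0.14167…, 0.1, 0.06667…
lx·mx: 0, 0.37…, 0.245833…, 0.233333…, 0.233333…, 0.155833…, 0.08, 0.053333… → R0 = 1.371667…
x·lx·mx: 0, 0.37…, 0.491667…, 0.7…, 0.933333…, 0.779167…, 0.48, 0.373333… → Σ = 4.1275…
T = 4.1275… / 1.371667… = 3.009113… → 3.01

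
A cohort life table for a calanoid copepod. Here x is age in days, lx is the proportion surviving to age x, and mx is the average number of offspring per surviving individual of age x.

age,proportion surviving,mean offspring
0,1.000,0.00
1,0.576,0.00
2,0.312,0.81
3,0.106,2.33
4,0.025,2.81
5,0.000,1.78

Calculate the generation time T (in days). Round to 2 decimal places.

lx·mx: 0, 0, 0.25272, 0.24698, 0.07025, 0 → R0 = 0.56995
x·lx·mx: 0, 0, 0.50544, 0.74094, 0.281, 0 → Σ = 1.52738
T = 1.52738 / 0.56995 = 2.679849… → 2.68

2.68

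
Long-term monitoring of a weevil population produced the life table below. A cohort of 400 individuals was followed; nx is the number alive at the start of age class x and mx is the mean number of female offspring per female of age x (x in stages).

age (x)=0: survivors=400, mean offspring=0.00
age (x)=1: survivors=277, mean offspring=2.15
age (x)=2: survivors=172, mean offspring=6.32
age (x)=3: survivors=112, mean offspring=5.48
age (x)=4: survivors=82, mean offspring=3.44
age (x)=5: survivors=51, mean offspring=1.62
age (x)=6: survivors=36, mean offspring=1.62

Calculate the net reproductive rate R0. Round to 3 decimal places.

lx = nx/n0 = nx/400: 1, 0.6925, 0.43, 0.28, 0.205, 0.1275, 0.09
lx·mx by age: 0, 1.488875, 2.7176, 1.5344, 0.7052, 0.20655, 0.1458
R0 = Σ lx·mx = 6.798425 → 6.798

6.798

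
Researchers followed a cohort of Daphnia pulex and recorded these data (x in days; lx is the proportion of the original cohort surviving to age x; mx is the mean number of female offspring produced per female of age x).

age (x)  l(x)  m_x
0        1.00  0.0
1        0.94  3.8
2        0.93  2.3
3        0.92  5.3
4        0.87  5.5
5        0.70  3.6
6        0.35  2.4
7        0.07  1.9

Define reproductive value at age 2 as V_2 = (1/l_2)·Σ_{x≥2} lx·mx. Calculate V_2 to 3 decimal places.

lx·mx for x ≥ 2: 2.139, 4.876, 4.785, 2.52, 0.84, 0.133 → sum = 15.293
V_2 = 15.293 / l_2 = 15.293 / 0.93 = 16.444086… → 16.444

16.444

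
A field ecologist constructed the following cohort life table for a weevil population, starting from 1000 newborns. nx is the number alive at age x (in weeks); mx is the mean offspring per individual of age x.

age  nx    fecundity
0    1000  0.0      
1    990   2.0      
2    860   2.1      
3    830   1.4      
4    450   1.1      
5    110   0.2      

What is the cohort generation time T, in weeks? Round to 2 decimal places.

lx = nx/n0 = nx/1000: 1, 0.99, 0.86, 0.83, 0.45, 0.11
lx·mx: 0, 1.98, 1.806, 1.162, 0.495, 0.022 → R0 = 5.465
x·lx·mx: 0, 1.98, 3.612, 3.486, 1.98, 0.11 → Σ = 11.168
T = 11.168 / 5.465 = 2.04355… → 2.04

2.04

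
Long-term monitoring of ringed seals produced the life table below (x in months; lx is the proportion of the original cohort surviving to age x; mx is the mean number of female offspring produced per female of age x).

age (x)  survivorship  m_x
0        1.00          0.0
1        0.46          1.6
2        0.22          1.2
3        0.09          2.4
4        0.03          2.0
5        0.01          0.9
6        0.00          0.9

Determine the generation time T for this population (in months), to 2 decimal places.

lx·mx: 0, 0.736, 0.264, 0.216, 0.06, 0.009, 0 → R0 = 1.285
x·lx·mx: 0, 0.736, 0.528, 0.648, 0.24, 0.045, 0 → Σ = 2.197
T = 2.197 / 1.285 = 1.709728… → 1.71

1.71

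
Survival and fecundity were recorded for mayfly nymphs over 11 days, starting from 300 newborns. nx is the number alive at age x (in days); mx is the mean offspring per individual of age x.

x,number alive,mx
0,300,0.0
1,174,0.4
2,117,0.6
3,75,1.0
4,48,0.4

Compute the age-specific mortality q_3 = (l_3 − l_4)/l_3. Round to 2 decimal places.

0.36

lx = nx/n0 = nx/300: 1, 0.58, 0.39, 0.25, 0.16
q_3 = (l_3 − l_4) / l_3 = (0.25 − 0.16) / 0.25
     = 0.09 / 0.25 = 0.36 → 0.36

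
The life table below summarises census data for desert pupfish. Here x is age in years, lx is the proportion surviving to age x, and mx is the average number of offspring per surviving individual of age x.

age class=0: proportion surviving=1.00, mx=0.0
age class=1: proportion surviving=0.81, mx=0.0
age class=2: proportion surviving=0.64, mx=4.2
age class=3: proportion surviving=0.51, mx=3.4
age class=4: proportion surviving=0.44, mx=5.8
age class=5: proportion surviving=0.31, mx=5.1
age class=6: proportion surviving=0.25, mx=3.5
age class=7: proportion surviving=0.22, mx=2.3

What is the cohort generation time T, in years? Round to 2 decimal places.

lx·mx: 0, 0, 2.688, 1.734, 2.552, 1.581, 0.875, 0.506 → R0 = 9.936
x·lx·mx: 0, 0, 5.376, 5.202, 10.208, 7.905, 5.25, 3.542 → Σ = 37.483
T = 37.483 / 9.936 = 3.772444… → 3.77

3.77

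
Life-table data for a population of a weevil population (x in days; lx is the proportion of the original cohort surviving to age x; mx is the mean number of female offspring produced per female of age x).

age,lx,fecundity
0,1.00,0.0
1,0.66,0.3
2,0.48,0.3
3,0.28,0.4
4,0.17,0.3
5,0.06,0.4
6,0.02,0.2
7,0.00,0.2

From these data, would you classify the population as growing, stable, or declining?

R0 = Σ lx·mx = 0 + 0.198 + 0.144 + 0.112 + 0.051 + 0.024 + 0.004 + 0 = 0.533
R0 < 1, so the population is declining.

declining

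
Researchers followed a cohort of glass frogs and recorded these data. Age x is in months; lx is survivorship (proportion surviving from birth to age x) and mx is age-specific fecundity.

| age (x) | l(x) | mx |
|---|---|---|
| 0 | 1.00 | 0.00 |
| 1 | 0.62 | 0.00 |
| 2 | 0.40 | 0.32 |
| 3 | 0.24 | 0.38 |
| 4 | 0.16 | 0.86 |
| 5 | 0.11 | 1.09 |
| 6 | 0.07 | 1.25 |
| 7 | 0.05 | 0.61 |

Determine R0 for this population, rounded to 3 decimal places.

lx·mx by age: 0, 0, 0.128, 0.0912, 0.1376, 0.1199, 0.0875, 0.0305
R0 = Σ lx·mx = 0.5947 → 0.595

0.595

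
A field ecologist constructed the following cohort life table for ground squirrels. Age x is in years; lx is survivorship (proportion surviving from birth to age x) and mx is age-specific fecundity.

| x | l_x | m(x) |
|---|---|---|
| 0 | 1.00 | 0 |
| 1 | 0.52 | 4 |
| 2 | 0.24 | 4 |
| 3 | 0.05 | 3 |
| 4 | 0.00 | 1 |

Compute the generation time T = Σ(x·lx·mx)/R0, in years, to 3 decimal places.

1.395

lx·mx: 0, 2.08, 0.96, 0.15, 0 → R0 = 3.19
x·lx·mx: 0, 2.08, 1.92, 0.45, 0 → Σ = 4.45
T = 4.45 / 3.19 = 1.394984… → 1.395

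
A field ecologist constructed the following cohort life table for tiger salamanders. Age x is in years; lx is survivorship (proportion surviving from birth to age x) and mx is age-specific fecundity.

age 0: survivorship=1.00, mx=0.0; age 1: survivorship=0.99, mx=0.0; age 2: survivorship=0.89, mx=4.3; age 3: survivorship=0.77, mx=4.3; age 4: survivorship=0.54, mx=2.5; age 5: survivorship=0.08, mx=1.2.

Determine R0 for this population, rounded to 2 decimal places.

8.58

lx·mx by age: 0, 0, 3.827, 3.311, 1.35, 0.096
R0 = Σ lx·mx = 8.584 → 8.58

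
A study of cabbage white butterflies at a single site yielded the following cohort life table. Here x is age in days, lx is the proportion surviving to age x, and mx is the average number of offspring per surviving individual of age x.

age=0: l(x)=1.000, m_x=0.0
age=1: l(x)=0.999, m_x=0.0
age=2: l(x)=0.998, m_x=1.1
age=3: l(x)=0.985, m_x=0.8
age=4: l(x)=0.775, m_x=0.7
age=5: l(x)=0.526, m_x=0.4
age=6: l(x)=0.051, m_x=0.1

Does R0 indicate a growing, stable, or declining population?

growing

R0 = Σ lx·mx = 0 + 0 + 1.0978 + 0.788 + 0.5425 + 0.2104 + 0.0051 = 2.6438
R0 > 1, so the population is growing.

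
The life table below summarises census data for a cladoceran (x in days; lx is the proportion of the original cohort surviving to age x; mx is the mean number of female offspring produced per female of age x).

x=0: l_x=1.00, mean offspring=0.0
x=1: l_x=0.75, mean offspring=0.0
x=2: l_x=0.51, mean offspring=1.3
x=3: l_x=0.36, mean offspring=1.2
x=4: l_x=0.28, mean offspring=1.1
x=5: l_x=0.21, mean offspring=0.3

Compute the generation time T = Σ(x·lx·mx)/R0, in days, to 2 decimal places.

lx·mx: 0, 0, 0.663, 0.432, 0.308, 0.063 → R0 = 1.466
x·lx·mx: 0, 0, 1.326, 1.296, 1.232, 0.315 → Σ = 4.169
T = 4.169 / 1.466 = 2.843793… → 2.84

2.84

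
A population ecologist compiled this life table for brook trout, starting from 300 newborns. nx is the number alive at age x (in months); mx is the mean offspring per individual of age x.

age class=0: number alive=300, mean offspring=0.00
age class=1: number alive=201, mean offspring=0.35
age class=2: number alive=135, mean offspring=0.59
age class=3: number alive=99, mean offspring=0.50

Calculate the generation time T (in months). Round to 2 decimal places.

1.90

lx = nx/n0 = nx/300: 1, 0.67, 0.45, 0.33
lx·mx: 0, 0.2345, 0.2655, 0.165 → R0 = 0.665
x·lx·mx: 0, 0.2345, 0.531, 0.495 → Σ = 1.2605
T = 1.2605 / 0.665 = 1.895489… → 1.90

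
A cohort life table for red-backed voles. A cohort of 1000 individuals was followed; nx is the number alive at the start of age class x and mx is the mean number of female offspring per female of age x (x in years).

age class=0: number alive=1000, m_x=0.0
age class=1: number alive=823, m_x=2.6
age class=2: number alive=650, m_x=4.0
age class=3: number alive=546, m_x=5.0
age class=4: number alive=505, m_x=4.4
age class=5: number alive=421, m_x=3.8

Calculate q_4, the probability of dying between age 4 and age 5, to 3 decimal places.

0.166

lx = nx/n0 = nx/1000: 1, 0.823, 0.65, 0.546, 0.505, 0.421
q_4 = (l_4 − l_5) / l_4 = (0.505 − 0.421) / 0.505
     = 0.084 / 0.505 = 0.166337… → 0.166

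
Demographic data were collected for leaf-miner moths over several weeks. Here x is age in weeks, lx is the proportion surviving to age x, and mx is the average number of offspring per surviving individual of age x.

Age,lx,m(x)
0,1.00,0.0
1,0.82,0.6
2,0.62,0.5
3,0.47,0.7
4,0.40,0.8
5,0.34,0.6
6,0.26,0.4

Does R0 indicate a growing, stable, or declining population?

growing

R0 = Σ lx·mx = 0 + 0.492 + 0.31 + 0.329 + 0.32 + 0.204 + 0.104 = 1.759
R0 > 1, so the population is growing.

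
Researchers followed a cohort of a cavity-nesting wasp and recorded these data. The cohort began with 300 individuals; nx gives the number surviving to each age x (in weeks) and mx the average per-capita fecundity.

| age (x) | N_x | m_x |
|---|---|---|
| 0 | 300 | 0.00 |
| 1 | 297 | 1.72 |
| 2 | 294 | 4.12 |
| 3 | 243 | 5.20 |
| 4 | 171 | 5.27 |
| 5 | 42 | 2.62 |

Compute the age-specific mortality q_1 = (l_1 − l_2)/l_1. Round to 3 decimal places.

lx = nx/n0 = nx/300: 1, 0.99, 0.98, 0.81, 0.57, 0.14
q_1 = (l_1 − l_2) / l_1 = (0.99 − 0.98) / 0.99
     = 0.01 / 0.99 = 0.010101… → 0.010

0.010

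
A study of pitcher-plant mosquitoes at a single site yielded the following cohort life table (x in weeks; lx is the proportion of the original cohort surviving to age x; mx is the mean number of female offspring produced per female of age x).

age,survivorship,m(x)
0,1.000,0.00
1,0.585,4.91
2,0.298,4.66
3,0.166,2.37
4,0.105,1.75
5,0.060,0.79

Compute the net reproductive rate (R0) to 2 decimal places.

4.89

lx·mx by age: 0, 2.87235, 1.38868, 0.39342, 0.18375, 0.0474
R0 = Σ lx·mx = 4.8856 → 4.89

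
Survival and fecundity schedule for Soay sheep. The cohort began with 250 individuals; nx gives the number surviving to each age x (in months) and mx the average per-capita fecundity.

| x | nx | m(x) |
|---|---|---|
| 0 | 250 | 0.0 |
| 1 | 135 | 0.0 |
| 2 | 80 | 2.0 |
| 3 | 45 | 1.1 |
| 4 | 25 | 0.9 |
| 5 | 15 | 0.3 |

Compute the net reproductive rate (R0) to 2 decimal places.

lx = nx/n0 = nx/250: 1, 0.54, 0.32, 0.18, 0.1, 0.06
lx·mx by age: 0, 0, 0.64, 0.198, 0.09, 0.018
R0 = Σ lx·mx = 0.946 → 0.95

0.95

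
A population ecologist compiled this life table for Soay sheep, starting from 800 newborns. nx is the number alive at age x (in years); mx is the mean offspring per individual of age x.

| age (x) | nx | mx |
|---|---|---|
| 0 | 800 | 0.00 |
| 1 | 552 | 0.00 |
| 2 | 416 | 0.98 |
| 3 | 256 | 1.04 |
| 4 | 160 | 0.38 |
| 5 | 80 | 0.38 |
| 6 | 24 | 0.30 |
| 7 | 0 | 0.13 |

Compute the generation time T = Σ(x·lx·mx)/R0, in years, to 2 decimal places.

2.66

lx = nx/n0 = nx/800: 1, 0.69, 0.52, 0.32, 0.2, 0.1, 0.03, 0
lx·mx: 0, 0, 0.5096, 0.3328, 0.076, 0.038, 0.009, 0 → R0 = 0.9654
x·lx·mx: 0, 0, 1.0192, 0.9984, 0.304, 0.19, 0.054, 0 → Σ = 2.5656
T = 2.5656 / 0.9654 = 2.657551… → 2.66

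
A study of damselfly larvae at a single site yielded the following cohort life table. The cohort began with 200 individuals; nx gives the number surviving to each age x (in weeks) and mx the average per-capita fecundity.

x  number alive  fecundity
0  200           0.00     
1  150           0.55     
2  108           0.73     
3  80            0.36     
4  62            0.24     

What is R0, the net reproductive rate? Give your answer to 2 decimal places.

lx = nx/n0 = nx/200: 1, 0.75, 0.54, 0.4, 0.31
lx·mx by age: 0, 0.4125, 0.3942, 0.144, 0.0744
R0 = Σ lx·mx = 1.0251 → 1.03

1.03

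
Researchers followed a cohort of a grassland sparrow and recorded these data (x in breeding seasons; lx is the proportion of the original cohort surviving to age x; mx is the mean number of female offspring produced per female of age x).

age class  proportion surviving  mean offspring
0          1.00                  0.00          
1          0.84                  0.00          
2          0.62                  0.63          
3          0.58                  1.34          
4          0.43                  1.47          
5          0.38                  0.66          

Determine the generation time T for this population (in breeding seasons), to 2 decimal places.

3.36

lx·mx: 0, 0, 0.3906, 0.7772, 0.6321, 0.2508 → R0 = 2.0507
x·lx·mx: 0, 0, 0.7812, 2.3316, 2.5284, 1.254 → Σ = 6.8952
T = 6.8952 / 2.0507 = 3.362364… → 3.36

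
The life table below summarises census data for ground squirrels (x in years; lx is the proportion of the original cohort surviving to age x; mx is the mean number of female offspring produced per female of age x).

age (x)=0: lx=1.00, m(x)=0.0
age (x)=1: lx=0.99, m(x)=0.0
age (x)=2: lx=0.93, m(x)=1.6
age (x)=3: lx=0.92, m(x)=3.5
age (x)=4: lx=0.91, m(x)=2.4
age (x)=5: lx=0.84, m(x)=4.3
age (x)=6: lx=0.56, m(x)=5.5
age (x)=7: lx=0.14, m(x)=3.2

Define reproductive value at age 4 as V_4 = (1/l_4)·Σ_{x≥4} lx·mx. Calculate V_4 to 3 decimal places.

lx·mx for x ≥ 4: 2.184, 3.612, 3.08, 0.448 → sum = 9.324
V_4 = 9.324 / l_4 = 9.324 / 0.91 = 10.246154… → 10.246

10.246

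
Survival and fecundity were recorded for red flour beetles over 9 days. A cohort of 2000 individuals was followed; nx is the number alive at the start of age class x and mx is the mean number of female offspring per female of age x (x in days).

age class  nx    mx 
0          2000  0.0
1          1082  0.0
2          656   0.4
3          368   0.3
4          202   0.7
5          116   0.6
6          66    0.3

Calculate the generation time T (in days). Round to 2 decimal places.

3.13

lx = nx/n0 = nx/2000: 1, 0.541, 0.328, 0.184, 0.101, 0.058, 0.033
lx·mx: 0, 0, 0.1312, 0.0552, 0.0707, 0.0348, 0.0099 → R0 = 0.3018
x·lx·mx: 0, 0, 0.2624, 0.1656, 0.2828, 0.174, 0.0594 → Σ = 0.9442
T = 0.9442 / 0.3018 = 3.128562… → 3.13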